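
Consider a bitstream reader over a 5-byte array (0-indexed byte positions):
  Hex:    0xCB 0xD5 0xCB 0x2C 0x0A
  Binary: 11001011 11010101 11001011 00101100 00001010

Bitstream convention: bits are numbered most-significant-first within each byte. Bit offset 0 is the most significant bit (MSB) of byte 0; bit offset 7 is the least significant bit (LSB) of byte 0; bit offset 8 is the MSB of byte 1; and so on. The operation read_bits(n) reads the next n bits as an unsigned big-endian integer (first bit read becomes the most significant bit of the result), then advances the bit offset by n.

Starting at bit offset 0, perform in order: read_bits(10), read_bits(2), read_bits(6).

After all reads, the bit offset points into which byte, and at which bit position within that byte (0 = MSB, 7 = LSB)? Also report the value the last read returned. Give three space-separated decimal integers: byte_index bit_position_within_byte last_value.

Answer: 2 2 23

Derivation:
Read 1: bits[0:10] width=10 -> value=815 (bin 1100101111); offset now 10 = byte 1 bit 2; 30 bits remain
Read 2: bits[10:12] width=2 -> value=1 (bin 01); offset now 12 = byte 1 bit 4; 28 bits remain
Read 3: bits[12:18] width=6 -> value=23 (bin 010111); offset now 18 = byte 2 bit 2; 22 bits remain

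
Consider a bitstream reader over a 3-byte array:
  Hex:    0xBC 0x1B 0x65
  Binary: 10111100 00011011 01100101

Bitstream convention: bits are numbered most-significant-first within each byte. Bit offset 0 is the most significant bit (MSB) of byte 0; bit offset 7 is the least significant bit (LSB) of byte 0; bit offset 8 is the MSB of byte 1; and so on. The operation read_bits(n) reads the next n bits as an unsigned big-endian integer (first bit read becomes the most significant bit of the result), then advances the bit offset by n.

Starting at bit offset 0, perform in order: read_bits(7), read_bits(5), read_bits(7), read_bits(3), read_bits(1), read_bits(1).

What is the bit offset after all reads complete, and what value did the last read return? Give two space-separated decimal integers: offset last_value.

Answer: 24 1

Derivation:
Read 1: bits[0:7] width=7 -> value=94 (bin 1011110); offset now 7 = byte 0 bit 7; 17 bits remain
Read 2: bits[7:12] width=5 -> value=1 (bin 00001); offset now 12 = byte 1 bit 4; 12 bits remain
Read 3: bits[12:19] width=7 -> value=91 (bin 1011011); offset now 19 = byte 2 bit 3; 5 bits remain
Read 4: bits[19:22] width=3 -> value=1 (bin 001); offset now 22 = byte 2 bit 6; 2 bits remain
Read 5: bits[22:23] width=1 -> value=0 (bin 0); offset now 23 = byte 2 bit 7; 1 bits remain
Read 6: bits[23:24] width=1 -> value=1 (bin 1); offset now 24 = byte 3 bit 0; 0 bits remain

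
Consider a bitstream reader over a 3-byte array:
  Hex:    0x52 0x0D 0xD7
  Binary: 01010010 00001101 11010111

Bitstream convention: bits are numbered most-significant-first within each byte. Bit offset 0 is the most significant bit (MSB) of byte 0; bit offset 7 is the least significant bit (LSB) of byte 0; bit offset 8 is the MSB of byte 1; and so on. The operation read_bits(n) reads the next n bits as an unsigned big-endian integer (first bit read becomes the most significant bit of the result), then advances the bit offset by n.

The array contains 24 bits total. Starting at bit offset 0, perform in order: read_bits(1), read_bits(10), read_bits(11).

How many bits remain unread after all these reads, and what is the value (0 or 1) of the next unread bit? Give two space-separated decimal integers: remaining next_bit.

Read 1: bits[0:1] width=1 -> value=0 (bin 0); offset now 1 = byte 0 bit 1; 23 bits remain
Read 2: bits[1:11] width=10 -> value=656 (bin 1010010000); offset now 11 = byte 1 bit 3; 13 bits remain
Read 3: bits[11:22] width=11 -> value=885 (bin 01101110101); offset now 22 = byte 2 bit 6; 2 bits remain

Answer: 2 1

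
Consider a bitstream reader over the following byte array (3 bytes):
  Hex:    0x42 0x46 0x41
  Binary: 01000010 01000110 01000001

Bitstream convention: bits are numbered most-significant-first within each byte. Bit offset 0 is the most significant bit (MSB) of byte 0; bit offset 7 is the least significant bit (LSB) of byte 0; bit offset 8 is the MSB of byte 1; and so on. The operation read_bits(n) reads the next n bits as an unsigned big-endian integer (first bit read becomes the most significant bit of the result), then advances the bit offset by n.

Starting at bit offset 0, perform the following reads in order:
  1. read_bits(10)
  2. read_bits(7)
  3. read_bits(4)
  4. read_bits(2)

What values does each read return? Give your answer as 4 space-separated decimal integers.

Read 1: bits[0:10] width=10 -> value=265 (bin 0100001001); offset now 10 = byte 1 bit 2; 14 bits remain
Read 2: bits[10:17] width=7 -> value=12 (bin 0001100); offset now 17 = byte 2 bit 1; 7 bits remain
Read 3: bits[17:21] width=4 -> value=8 (bin 1000); offset now 21 = byte 2 bit 5; 3 bits remain
Read 4: bits[21:23] width=2 -> value=0 (bin 00); offset now 23 = byte 2 bit 7; 1 bits remain

Answer: 265 12 8 0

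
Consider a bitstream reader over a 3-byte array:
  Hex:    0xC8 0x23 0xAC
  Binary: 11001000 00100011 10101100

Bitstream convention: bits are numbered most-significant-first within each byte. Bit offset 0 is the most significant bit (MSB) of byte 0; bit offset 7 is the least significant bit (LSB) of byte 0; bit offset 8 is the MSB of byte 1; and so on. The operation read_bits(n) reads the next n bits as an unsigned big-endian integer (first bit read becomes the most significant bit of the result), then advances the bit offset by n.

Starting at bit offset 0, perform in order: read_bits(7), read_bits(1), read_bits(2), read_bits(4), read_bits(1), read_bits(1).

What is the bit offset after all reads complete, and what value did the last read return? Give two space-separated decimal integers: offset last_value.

Read 1: bits[0:7] width=7 -> value=100 (bin 1100100); offset now 7 = byte 0 bit 7; 17 bits remain
Read 2: bits[7:8] width=1 -> value=0 (bin 0); offset now 8 = byte 1 bit 0; 16 bits remain
Read 3: bits[8:10] width=2 -> value=0 (bin 00); offset now 10 = byte 1 bit 2; 14 bits remain
Read 4: bits[10:14] width=4 -> value=8 (bin 1000); offset now 14 = byte 1 bit 6; 10 bits remain
Read 5: bits[14:15] width=1 -> value=1 (bin 1); offset now 15 = byte 1 bit 7; 9 bits remain
Read 6: bits[15:16] width=1 -> value=1 (bin 1); offset now 16 = byte 2 bit 0; 8 bits remain

Answer: 16 1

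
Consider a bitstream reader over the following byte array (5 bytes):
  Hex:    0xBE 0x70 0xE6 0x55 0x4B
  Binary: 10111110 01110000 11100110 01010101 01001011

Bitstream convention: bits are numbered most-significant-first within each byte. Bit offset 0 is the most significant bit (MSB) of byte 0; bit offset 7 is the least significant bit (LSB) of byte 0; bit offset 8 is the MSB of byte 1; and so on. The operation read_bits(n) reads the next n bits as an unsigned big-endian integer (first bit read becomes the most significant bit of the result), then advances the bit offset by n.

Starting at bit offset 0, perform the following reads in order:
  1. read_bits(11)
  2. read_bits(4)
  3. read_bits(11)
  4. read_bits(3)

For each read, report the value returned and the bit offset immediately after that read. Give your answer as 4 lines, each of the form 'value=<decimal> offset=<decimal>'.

Read 1: bits[0:11] width=11 -> value=1523 (bin 10111110011); offset now 11 = byte 1 bit 3; 29 bits remain
Read 2: bits[11:15] width=4 -> value=8 (bin 1000); offset now 15 = byte 1 bit 7; 25 bits remain
Read 3: bits[15:26] width=11 -> value=921 (bin 01110011001); offset now 26 = byte 3 bit 2; 14 bits remain
Read 4: bits[26:29] width=3 -> value=2 (bin 010); offset now 29 = byte 3 bit 5; 11 bits remain

Answer: value=1523 offset=11
value=8 offset=15
value=921 offset=26
value=2 offset=29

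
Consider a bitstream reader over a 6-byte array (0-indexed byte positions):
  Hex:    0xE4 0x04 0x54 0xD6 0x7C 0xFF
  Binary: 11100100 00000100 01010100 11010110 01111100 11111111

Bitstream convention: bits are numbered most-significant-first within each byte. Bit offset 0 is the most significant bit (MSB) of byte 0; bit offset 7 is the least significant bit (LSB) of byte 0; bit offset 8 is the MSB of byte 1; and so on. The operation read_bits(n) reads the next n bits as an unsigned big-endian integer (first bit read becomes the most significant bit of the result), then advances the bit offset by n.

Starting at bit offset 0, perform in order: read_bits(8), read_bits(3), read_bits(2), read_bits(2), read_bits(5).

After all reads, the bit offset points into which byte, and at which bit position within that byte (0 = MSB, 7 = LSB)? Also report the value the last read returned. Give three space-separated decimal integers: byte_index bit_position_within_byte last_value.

Read 1: bits[0:8] width=8 -> value=228 (bin 11100100); offset now 8 = byte 1 bit 0; 40 bits remain
Read 2: bits[8:11] width=3 -> value=0 (bin 000); offset now 11 = byte 1 bit 3; 37 bits remain
Read 3: bits[11:13] width=2 -> value=0 (bin 00); offset now 13 = byte 1 bit 5; 35 bits remain
Read 4: bits[13:15] width=2 -> value=2 (bin 10); offset now 15 = byte 1 bit 7; 33 bits remain
Read 5: bits[15:20] width=5 -> value=5 (bin 00101); offset now 20 = byte 2 bit 4; 28 bits remain

Answer: 2 4 5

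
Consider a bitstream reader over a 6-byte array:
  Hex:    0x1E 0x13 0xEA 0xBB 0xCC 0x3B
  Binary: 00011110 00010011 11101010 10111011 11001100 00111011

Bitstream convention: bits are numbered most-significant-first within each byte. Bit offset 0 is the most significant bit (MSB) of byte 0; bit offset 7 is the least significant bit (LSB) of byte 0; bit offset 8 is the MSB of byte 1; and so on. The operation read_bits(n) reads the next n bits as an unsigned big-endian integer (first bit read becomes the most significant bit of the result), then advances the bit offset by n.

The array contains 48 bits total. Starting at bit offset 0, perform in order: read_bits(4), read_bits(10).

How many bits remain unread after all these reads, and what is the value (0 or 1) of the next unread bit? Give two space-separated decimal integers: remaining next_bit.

Read 1: bits[0:4] width=4 -> value=1 (bin 0001); offset now 4 = byte 0 bit 4; 44 bits remain
Read 2: bits[4:14] width=10 -> value=900 (bin 1110000100); offset now 14 = byte 1 bit 6; 34 bits remain

Answer: 34 1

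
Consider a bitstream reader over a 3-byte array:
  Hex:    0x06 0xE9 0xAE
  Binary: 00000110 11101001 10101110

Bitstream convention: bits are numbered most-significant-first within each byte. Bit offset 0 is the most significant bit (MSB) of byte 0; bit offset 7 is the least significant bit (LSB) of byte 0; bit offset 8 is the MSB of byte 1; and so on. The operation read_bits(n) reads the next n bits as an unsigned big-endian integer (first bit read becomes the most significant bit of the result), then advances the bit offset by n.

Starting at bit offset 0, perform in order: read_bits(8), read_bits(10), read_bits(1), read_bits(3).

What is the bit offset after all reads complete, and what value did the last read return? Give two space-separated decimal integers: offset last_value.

Answer: 22 3

Derivation:
Read 1: bits[0:8] width=8 -> value=6 (bin 00000110); offset now 8 = byte 1 bit 0; 16 bits remain
Read 2: bits[8:18] width=10 -> value=934 (bin 1110100110); offset now 18 = byte 2 bit 2; 6 bits remain
Read 3: bits[18:19] width=1 -> value=1 (bin 1); offset now 19 = byte 2 bit 3; 5 bits remain
Read 4: bits[19:22] width=3 -> value=3 (bin 011); offset now 22 = byte 2 bit 6; 2 bits remain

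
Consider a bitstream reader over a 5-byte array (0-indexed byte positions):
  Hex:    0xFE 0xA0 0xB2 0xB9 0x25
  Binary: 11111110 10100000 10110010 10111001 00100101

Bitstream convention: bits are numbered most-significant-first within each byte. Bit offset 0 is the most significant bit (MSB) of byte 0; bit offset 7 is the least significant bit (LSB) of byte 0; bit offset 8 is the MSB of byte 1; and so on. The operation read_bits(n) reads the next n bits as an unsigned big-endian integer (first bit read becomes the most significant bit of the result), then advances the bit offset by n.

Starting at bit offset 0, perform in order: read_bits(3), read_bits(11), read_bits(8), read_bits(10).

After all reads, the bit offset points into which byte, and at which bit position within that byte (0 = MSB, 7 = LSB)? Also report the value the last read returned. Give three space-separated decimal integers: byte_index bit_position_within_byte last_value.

Answer: 4 0 697

Derivation:
Read 1: bits[0:3] width=3 -> value=7 (bin 111); offset now 3 = byte 0 bit 3; 37 bits remain
Read 2: bits[3:14] width=11 -> value=1960 (bin 11110101000); offset now 14 = byte 1 bit 6; 26 bits remain
Read 3: bits[14:22] width=8 -> value=44 (bin 00101100); offset now 22 = byte 2 bit 6; 18 bits remain
Read 4: bits[22:32] width=10 -> value=697 (bin 1010111001); offset now 32 = byte 4 bit 0; 8 bits remain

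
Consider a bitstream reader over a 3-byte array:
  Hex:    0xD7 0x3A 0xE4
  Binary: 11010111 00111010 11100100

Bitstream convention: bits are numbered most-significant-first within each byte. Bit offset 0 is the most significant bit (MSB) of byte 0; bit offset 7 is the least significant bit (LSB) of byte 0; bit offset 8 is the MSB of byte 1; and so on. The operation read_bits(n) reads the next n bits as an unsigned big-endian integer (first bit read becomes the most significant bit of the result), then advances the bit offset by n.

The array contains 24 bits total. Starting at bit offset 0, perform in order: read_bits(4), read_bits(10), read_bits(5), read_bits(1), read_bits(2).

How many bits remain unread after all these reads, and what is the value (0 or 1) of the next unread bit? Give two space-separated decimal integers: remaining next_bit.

Answer: 2 0

Derivation:
Read 1: bits[0:4] width=4 -> value=13 (bin 1101); offset now 4 = byte 0 bit 4; 20 bits remain
Read 2: bits[4:14] width=10 -> value=462 (bin 0111001110); offset now 14 = byte 1 bit 6; 10 bits remain
Read 3: bits[14:19] width=5 -> value=23 (bin 10111); offset now 19 = byte 2 bit 3; 5 bits remain
Read 4: bits[19:20] width=1 -> value=0 (bin 0); offset now 20 = byte 2 bit 4; 4 bits remain
Read 5: bits[20:22] width=2 -> value=1 (bin 01); offset now 22 = byte 2 bit 6; 2 bits remain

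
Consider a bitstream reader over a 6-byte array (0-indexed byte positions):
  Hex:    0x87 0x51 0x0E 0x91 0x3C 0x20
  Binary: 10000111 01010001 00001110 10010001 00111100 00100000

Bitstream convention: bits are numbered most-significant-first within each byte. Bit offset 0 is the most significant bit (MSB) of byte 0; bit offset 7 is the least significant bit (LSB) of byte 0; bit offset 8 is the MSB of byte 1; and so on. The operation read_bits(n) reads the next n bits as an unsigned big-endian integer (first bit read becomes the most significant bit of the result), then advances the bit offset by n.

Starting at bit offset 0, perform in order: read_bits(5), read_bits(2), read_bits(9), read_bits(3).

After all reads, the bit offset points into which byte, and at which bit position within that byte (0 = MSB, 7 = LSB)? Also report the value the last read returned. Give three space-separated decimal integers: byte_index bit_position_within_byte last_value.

Read 1: bits[0:5] width=5 -> value=16 (bin 10000); offset now 5 = byte 0 bit 5; 43 bits remain
Read 2: bits[5:7] width=2 -> value=3 (bin 11); offset now 7 = byte 0 bit 7; 41 bits remain
Read 3: bits[7:16] width=9 -> value=337 (bin 101010001); offset now 16 = byte 2 bit 0; 32 bits remain
Read 4: bits[16:19] width=3 -> value=0 (bin 000); offset now 19 = byte 2 bit 3; 29 bits remain

Answer: 2 3 0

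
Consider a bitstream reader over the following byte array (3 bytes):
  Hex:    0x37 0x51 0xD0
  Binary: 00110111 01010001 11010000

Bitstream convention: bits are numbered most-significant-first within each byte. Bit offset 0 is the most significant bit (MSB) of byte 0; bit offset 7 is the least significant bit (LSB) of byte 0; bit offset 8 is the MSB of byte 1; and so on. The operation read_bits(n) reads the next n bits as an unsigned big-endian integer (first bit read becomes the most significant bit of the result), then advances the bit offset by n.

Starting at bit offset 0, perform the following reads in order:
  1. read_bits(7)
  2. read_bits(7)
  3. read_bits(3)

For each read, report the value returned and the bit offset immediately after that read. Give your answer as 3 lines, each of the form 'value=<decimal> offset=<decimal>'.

Answer: value=27 offset=7
value=84 offset=14
value=3 offset=17

Derivation:
Read 1: bits[0:7] width=7 -> value=27 (bin 0011011); offset now 7 = byte 0 bit 7; 17 bits remain
Read 2: bits[7:14] width=7 -> value=84 (bin 1010100); offset now 14 = byte 1 bit 6; 10 bits remain
Read 3: bits[14:17] width=3 -> value=3 (bin 011); offset now 17 = byte 2 bit 1; 7 bits remain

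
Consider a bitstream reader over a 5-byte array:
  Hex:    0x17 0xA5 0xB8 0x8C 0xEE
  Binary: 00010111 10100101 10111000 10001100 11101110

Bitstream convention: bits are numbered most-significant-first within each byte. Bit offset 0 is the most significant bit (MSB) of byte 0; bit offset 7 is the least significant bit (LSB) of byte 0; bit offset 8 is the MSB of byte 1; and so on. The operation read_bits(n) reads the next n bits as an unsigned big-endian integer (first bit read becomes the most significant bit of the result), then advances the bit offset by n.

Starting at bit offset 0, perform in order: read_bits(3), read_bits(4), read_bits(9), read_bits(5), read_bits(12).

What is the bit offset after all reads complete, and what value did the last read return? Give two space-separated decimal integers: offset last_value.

Answer: 33 281

Derivation:
Read 1: bits[0:3] width=3 -> value=0 (bin 000); offset now 3 = byte 0 bit 3; 37 bits remain
Read 2: bits[3:7] width=4 -> value=11 (bin 1011); offset now 7 = byte 0 bit 7; 33 bits remain
Read 3: bits[7:16] width=9 -> value=421 (bin 110100101); offset now 16 = byte 2 bit 0; 24 bits remain
Read 4: bits[16:21] width=5 -> value=23 (bin 10111); offset now 21 = byte 2 bit 5; 19 bits remain
Read 5: bits[21:33] width=12 -> value=281 (bin 000100011001); offset now 33 = byte 4 bit 1; 7 bits remain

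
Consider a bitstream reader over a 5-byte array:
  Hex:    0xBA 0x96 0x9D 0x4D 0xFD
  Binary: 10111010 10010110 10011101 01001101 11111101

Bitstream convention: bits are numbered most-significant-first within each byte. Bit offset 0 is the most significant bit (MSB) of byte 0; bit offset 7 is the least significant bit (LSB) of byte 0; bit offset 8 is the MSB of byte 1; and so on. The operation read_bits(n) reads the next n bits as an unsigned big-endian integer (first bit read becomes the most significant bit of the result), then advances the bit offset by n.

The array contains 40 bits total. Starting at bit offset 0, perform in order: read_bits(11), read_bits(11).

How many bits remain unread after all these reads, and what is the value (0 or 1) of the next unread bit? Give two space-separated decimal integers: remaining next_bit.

Read 1: bits[0:11] width=11 -> value=1492 (bin 10111010100); offset now 11 = byte 1 bit 3; 29 bits remain
Read 2: bits[11:22] width=11 -> value=1447 (bin 10110100111); offset now 22 = byte 2 bit 6; 18 bits remain

Answer: 18 0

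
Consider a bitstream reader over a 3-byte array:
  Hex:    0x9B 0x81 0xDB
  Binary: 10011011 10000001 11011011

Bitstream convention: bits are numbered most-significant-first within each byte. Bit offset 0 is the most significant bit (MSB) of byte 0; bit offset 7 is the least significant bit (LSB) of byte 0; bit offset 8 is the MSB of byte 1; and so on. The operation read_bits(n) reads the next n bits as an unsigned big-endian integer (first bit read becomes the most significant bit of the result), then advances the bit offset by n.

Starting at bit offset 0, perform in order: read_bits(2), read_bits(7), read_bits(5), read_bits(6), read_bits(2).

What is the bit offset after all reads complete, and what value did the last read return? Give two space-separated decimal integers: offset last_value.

Answer: 22 2

Derivation:
Read 1: bits[0:2] width=2 -> value=2 (bin 10); offset now 2 = byte 0 bit 2; 22 bits remain
Read 2: bits[2:9] width=7 -> value=55 (bin 0110111); offset now 9 = byte 1 bit 1; 15 bits remain
Read 3: bits[9:14] width=5 -> value=0 (bin 00000); offset now 14 = byte 1 bit 6; 10 bits remain
Read 4: bits[14:20] width=6 -> value=29 (bin 011101); offset now 20 = byte 2 bit 4; 4 bits remain
Read 5: bits[20:22] width=2 -> value=2 (bin 10); offset now 22 = byte 2 bit 6; 2 bits remain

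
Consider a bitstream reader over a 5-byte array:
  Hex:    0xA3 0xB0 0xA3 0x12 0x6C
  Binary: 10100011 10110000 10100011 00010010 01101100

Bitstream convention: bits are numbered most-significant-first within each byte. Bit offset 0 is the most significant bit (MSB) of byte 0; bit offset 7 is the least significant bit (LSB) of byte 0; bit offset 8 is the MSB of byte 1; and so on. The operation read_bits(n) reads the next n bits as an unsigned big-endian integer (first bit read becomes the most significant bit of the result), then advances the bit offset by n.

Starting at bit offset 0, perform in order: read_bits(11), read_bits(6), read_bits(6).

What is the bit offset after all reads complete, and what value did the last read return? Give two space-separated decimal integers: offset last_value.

Answer: 23 17

Derivation:
Read 1: bits[0:11] width=11 -> value=1309 (bin 10100011101); offset now 11 = byte 1 bit 3; 29 bits remain
Read 2: bits[11:17] width=6 -> value=33 (bin 100001); offset now 17 = byte 2 bit 1; 23 bits remain
Read 3: bits[17:23] width=6 -> value=17 (bin 010001); offset now 23 = byte 2 bit 7; 17 bits remain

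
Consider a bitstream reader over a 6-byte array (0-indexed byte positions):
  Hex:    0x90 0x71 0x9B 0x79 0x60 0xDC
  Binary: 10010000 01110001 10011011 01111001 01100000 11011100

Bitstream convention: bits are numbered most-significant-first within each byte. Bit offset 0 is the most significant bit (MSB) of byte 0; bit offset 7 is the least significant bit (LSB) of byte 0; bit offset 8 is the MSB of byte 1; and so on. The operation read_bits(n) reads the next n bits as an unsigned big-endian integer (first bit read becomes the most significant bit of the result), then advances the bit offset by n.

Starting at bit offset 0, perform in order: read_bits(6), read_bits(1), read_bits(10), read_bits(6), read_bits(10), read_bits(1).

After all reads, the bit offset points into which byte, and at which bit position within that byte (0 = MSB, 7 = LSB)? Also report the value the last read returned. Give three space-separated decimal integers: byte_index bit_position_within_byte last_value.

Answer: 4 2 1

Derivation:
Read 1: bits[0:6] width=6 -> value=36 (bin 100100); offset now 6 = byte 0 bit 6; 42 bits remain
Read 2: bits[6:7] width=1 -> value=0 (bin 0); offset now 7 = byte 0 bit 7; 41 bits remain
Read 3: bits[7:17] width=10 -> value=227 (bin 0011100011); offset now 17 = byte 2 bit 1; 31 bits remain
Read 4: bits[17:23] width=6 -> value=13 (bin 001101); offset now 23 = byte 2 bit 7; 25 bits remain
Read 5: bits[23:33] width=10 -> value=754 (bin 1011110010); offset now 33 = byte 4 bit 1; 15 bits remain
Read 6: bits[33:34] width=1 -> value=1 (bin 1); offset now 34 = byte 4 bit 2; 14 bits remain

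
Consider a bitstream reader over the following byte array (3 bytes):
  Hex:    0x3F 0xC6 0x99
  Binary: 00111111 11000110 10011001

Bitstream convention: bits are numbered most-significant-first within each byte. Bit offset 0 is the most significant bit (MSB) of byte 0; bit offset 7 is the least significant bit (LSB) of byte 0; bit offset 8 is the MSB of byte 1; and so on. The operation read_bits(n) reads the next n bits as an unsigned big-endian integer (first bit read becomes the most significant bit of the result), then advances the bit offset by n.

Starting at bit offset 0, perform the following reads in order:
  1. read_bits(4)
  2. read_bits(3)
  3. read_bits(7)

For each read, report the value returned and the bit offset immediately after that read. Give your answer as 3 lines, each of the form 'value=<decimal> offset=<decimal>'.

Answer: value=3 offset=4
value=7 offset=7
value=113 offset=14

Derivation:
Read 1: bits[0:4] width=4 -> value=3 (bin 0011); offset now 4 = byte 0 bit 4; 20 bits remain
Read 2: bits[4:7] width=3 -> value=7 (bin 111); offset now 7 = byte 0 bit 7; 17 bits remain
Read 3: bits[7:14] width=7 -> value=113 (bin 1110001); offset now 14 = byte 1 bit 6; 10 bits remain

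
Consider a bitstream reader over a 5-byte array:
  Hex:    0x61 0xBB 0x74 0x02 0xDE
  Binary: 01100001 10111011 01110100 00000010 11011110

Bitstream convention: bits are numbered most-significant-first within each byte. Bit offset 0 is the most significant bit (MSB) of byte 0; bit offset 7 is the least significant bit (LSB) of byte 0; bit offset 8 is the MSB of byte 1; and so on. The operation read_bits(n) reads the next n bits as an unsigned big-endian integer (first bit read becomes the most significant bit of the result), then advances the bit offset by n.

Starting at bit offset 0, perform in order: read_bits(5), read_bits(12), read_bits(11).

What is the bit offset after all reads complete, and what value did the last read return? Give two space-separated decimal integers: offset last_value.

Answer: 28 1856

Derivation:
Read 1: bits[0:5] width=5 -> value=12 (bin 01100); offset now 5 = byte 0 bit 5; 35 bits remain
Read 2: bits[5:17] width=12 -> value=886 (bin 001101110110); offset now 17 = byte 2 bit 1; 23 bits remain
Read 3: bits[17:28] width=11 -> value=1856 (bin 11101000000); offset now 28 = byte 3 bit 4; 12 bits remain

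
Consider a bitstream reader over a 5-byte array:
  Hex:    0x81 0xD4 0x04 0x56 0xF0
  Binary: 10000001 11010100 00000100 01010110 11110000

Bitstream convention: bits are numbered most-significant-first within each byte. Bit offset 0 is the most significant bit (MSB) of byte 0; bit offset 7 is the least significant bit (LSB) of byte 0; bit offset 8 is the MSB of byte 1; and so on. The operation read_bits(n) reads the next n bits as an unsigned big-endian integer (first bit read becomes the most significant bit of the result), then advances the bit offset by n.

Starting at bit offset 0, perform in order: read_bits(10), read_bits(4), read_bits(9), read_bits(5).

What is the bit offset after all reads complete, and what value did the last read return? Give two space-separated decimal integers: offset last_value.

Answer: 28 5

Derivation:
Read 1: bits[0:10] width=10 -> value=519 (bin 1000000111); offset now 10 = byte 1 bit 2; 30 bits remain
Read 2: bits[10:14] width=4 -> value=5 (bin 0101); offset now 14 = byte 1 bit 6; 26 bits remain
Read 3: bits[14:23] width=9 -> value=2 (bin 000000010); offset now 23 = byte 2 bit 7; 17 bits remain
Read 4: bits[23:28] width=5 -> value=5 (bin 00101); offset now 28 = byte 3 bit 4; 12 bits remain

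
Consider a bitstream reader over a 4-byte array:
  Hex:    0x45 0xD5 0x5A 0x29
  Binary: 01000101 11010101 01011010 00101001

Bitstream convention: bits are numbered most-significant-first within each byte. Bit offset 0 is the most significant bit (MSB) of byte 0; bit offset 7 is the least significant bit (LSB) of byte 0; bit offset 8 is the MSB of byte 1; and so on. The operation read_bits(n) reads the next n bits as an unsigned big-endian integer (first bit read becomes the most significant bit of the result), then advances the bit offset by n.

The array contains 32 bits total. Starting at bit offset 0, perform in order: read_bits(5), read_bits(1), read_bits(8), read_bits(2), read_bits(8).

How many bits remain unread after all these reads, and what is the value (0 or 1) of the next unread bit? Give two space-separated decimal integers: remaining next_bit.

Read 1: bits[0:5] width=5 -> value=8 (bin 01000); offset now 5 = byte 0 bit 5; 27 bits remain
Read 2: bits[5:6] width=1 -> value=1 (bin 1); offset now 6 = byte 0 bit 6; 26 bits remain
Read 3: bits[6:14] width=8 -> value=117 (bin 01110101); offset now 14 = byte 1 bit 6; 18 bits remain
Read 4: bits[14:16] width=2 -> value=1 (bin 01); offset now 16 = byte 2 bit 0; 16 bits remain
Read 5: bits[16:24] width=8 -> value=90 (bin 01011010); offset now 24 = byte 3 bit 0; 8 bits remain

Answer: 8 0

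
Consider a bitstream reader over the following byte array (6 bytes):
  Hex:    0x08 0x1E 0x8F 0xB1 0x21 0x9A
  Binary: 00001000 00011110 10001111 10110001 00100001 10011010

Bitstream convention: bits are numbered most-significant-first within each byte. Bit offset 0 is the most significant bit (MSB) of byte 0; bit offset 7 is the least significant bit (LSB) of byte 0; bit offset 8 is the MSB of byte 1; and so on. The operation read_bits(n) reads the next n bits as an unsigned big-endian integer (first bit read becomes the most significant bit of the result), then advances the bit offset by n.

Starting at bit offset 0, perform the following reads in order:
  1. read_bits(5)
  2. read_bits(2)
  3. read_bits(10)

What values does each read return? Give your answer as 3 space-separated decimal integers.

Answer: 1 0 61

Derivation:
Read 1: bits[0:5] width=5 -> value=1 (bin 00001); offset now 5 = byte 0 bit 5; 43 bits remain
Read 2: bits[5:7] width=2 -> value=0 (bin 00); offset now 7 = byte 0 bit 7; 41 bits remain
Read 3: bits[7:17] width=10 -> value=61 (bin 0000111101); offset now 17 = byte 2 bit 1; 31 bits remain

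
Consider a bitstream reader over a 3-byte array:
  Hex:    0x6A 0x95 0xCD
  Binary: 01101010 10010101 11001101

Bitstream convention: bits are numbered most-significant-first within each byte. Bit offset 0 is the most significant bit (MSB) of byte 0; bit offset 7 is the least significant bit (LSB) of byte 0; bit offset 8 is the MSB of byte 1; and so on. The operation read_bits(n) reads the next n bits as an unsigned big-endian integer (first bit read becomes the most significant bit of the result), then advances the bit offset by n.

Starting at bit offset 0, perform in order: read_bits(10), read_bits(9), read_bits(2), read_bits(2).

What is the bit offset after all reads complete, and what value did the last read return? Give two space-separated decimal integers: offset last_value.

Answer: 23 2

Derivation:
Read 1: bits[0:10] width=10 -> value=426 (bin 0110101010); offset now 10 = byte 1 bit 2; 14 bits remain
Read 2: bits[10:19] width=9 -> value=174 (bin 010101110); offset now 19 = byte 2 bit 3; 5 bits remain
Read 3: bits[19:21] width=2 -> value=1 (bin 01); offset now 21 = byte 2 bit 5; 3 bits remain
Read 4: bits[21:23] width=2 -> value=2 (bin 10); offset now 23 = byte 2 bit 7; 1 bits remain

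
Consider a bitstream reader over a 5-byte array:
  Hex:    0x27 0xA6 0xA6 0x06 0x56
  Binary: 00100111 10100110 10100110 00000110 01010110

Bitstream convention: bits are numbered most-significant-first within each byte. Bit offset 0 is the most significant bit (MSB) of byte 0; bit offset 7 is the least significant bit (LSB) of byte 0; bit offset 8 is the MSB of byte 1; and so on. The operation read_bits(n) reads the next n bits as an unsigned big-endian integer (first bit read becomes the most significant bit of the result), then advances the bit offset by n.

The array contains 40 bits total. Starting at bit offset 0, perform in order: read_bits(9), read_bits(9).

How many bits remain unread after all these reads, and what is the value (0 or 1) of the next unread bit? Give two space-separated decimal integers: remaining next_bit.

Read 1: bits[0:9] width=9 -> value=79 (bin 001001111); offset now 9 = byte 1 bit 1; 31 bits remain
Read 2: bits[9:18] width=9 -> value=154 (bin 010011010); offset now 18 = byte 2 bit 2; 22 bits remain

Answer: 22 1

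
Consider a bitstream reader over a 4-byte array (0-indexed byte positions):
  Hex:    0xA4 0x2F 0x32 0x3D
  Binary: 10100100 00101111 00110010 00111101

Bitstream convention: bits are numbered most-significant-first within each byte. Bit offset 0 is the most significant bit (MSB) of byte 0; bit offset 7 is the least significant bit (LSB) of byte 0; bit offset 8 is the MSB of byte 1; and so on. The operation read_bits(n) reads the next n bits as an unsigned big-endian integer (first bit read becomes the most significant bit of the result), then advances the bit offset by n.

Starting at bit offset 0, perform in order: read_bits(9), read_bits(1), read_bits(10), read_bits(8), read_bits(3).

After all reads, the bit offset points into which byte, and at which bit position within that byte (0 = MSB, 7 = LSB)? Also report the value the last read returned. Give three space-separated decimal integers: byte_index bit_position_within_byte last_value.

Read 1: bits[0:9] width=9 -> value=328 (bin 101001000); offset now 9 = byte 1 bit 1; 23 bits remain
Read 2: bits[9:10] width=1 -> value=0 (bin 0); offset now 10 = byte 1 bit 2; 22 bits remain
Read 3: bits[10:20] width=10 -> value=755 (bin 1011110011); offset now 20 = byte 2 bit 4; 12 bits remain
Read 4: bits[20:28] width=8 -> value=35 (bin 00100011); offset now 28 = byte 3 bit 4; 4 bits remain
Read 5: bits[28:31] width=3 -> value=6 (bin 110); offset now 31 = byte 3 bit 7; 1 bits remain

Answer: 3 7 6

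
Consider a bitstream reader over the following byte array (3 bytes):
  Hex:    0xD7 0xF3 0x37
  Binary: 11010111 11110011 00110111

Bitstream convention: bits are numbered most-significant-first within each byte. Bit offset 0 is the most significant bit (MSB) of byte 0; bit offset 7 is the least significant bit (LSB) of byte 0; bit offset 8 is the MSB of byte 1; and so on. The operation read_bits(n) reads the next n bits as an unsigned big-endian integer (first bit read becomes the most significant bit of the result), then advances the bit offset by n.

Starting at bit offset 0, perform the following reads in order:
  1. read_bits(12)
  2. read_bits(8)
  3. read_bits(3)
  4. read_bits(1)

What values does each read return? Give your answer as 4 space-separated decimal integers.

Read 1: bits[0:12] width=12 -> value=3455 (bin 110101111111); offset now 12 = byte 1 bit 4; 12 bits remain
Read 2: bits[12:20] width=8 -> value=51 (bin 00110011); offset now 20 = byte 2 bit 4; 4 bits remain
Read 3: bits[20:23] width=3 -> value=3 (bin 011); offset now 23 = byte 2 bit 7; 1 bits remain
Read 4: bits[23:24] width=1 -> value=1 (bin 1); offset now 24 = byte 3 bit 0; 0 bits remain

Answer: 3455 51 3 1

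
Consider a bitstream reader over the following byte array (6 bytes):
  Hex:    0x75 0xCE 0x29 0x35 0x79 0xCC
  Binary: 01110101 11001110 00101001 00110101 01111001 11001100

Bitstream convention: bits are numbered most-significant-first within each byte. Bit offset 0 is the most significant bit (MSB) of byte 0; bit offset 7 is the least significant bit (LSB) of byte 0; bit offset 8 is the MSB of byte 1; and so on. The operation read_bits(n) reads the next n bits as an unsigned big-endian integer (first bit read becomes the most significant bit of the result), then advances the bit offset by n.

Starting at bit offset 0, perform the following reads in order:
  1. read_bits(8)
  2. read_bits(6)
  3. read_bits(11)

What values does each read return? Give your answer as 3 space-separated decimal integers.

Read 1: bits[0:8] width=8 -> value=117 (bin 01110101); offset now 8 = byte 1 bit 0; 40 bits remain
Read 2: bits[8:14] width=6 -> value=51 (bin 110011); offset now 14 = byte 1 bit 6; 34 bits remain
Read 3: bits[14:25] width=11 -> value=1106 (bin 10001010010); offset now 25 = byte 3 bit 1; 23 bits remain

Answer: 117 51 1106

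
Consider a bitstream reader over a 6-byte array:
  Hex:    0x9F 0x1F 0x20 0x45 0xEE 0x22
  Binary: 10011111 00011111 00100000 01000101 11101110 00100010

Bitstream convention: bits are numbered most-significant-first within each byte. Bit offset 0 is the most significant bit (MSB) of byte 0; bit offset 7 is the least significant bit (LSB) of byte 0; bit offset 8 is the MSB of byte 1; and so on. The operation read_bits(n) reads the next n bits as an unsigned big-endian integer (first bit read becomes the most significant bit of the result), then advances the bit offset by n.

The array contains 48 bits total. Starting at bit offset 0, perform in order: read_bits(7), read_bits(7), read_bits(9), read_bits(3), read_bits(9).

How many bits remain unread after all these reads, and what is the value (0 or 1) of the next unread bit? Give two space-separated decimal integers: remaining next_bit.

Read 1: bits[0:7] width=7 -> value=79 (bin 1001111); offset now 7 = byte 0 bit 7; 41 bits remain
Read 2: bits[7:14] width=7 -> value=71 (bin 1000111); offset now 14 = byte 1 bit 6; 34 bits remain
Read 3: bits[14:23] width=9 -> value=400 (bin 110010000); offset now 23 = byte 2 bit 7; 25 bits remain
Read 4: bits[23:26] width=3 -> value=1 (bin 001); offset now 26 = byte 3 bit 2; 22 bits remain
Read 5: bits[26:35] width=9 -> value=47 (bin 000101111); offset now 35 = byte 4 bit 3; 13 bits remain

Answer: 13 0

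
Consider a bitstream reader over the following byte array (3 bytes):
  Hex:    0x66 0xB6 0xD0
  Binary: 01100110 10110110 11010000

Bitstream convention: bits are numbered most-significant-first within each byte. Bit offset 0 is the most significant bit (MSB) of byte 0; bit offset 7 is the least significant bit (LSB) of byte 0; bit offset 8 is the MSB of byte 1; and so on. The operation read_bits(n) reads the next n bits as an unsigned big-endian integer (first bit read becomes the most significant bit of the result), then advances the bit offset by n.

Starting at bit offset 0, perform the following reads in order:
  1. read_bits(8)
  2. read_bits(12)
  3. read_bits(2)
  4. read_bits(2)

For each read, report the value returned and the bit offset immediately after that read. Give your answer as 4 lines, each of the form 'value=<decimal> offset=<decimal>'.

Answer: value=102 offset=8
value=2925 offset=20
value=0 offset=22
value=0 offset=24

Derivation:
Read 1: bits[0:8] width=8 -> value=102 (bin 01100110); offset now 8 = byte 1 bit 0; 16 bits remain
Read 2: bits[8:20] width=12 -> value=2925 (bin 101101101101); offset now 20 = byte 2 bit 4; 4 bits remain
Read 3: bits[20:22] width=2 -> value=0 (bin 00); offset now 22 = byte 2 bit 6; 2 bits remain
Read 4: bits[22:24] width=2 -> value=0 (bin 00); offset now 24 = byte 3 bit 0; 0 bits remain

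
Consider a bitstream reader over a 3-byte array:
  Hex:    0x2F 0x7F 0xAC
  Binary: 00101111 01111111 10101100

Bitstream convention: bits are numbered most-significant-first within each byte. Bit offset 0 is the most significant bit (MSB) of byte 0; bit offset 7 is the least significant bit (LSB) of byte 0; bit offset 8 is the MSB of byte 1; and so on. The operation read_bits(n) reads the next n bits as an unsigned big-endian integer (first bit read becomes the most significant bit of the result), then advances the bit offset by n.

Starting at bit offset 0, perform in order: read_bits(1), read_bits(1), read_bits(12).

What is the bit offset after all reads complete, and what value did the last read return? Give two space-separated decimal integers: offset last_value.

Read 1: bits[0:1] width=1 -> value=0 (bin 0); offset now 1 = byte 0 bit 1; 23 bits remain
Read 2: bits[1:2] width=1 -> value=0 (bin 0); offset now 2 = byte 0 bit 2; 22 bits remain
Read 3: bits[2:14] width=12 -> value=3039 (bin 101111011111); offset now 14 = byte 1 bit 6; 10 bits remain

Answer: 14 3039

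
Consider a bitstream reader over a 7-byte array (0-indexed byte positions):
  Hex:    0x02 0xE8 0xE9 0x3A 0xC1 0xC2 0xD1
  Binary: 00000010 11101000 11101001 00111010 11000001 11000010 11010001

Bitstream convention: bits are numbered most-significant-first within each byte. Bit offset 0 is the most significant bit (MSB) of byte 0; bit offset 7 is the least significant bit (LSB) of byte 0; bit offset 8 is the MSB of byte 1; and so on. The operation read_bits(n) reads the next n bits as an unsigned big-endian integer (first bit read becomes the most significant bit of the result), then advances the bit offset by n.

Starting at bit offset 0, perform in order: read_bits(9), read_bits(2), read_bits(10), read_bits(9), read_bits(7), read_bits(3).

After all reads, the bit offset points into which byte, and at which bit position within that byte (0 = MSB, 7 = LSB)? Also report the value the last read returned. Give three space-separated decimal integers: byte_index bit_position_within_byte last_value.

Read 1: bits[0:9] width=9 -> value=5 (bin 000000101); offset now 9 = byte 1 bit 1; 47 bits remain
Read 2: bits[9:11] width=2 -> value=3 (bin 11); offset now 11 = byte 1 bit 3; 45 bits remain
Read 3: bits[11:21] width=10 -> value=285 (bin 0100011101); offset now 21 = byte 2 bit 5; 35 bits remain
Read 4: bits[21:30] width=9 -> value=78 (bin 001001110); offset now 30 = byte 3 bit 6; 26 bits remain
Read 5: bits[30:37] width=7 -> value=88 (bin 1011000); offset now 37 = byte 4 bit 5; 19 bits remain
Read 6: bits[37:40] width=3 -> value=1 (bin 001); offset now 40 = byte 5 bit 0; 16 bits remain

Answer: 5 0 1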